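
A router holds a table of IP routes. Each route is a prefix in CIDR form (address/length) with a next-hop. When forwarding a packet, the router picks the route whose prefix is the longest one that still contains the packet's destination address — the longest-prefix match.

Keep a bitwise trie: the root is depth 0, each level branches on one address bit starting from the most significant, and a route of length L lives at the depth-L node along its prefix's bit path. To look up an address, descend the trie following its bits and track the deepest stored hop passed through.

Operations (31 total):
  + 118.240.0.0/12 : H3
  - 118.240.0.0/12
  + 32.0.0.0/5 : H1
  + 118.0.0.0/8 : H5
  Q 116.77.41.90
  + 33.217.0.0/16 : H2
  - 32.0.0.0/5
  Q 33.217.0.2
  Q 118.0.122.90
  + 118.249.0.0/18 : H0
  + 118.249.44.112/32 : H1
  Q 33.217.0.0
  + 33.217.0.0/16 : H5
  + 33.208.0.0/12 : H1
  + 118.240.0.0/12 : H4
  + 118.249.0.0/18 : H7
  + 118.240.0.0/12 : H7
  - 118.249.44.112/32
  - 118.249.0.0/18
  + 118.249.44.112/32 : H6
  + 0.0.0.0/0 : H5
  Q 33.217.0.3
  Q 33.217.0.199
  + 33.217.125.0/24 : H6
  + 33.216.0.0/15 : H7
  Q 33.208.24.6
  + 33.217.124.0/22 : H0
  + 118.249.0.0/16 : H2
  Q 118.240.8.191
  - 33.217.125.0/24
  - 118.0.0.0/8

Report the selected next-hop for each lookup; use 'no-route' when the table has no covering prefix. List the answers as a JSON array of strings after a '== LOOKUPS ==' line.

Apply in order:
  + 118.240.0.0/12 (H3) depth=12
  - 118.240.0.0/12 clear@12
  + 32.0.0.0/5 (H1) depth=5
  + 118.0.0.0/8 (H5) depth=8
  Q 116.77.41.90: descend 011101 ; hops seen [∅] ; pick no-route
  + 33.217.0.0/16 (H2) depth=16
  - 32.0.0.0/5 clear@5
  Q 33.217.0.2: descend 0010000111011001 ; hops seen [H2] ; pick H2
  Q 118.0.122.90: descend 01110110 ; hops seen [H5] ; pick H5
  + 118.249.0.0/18 (H0) depth=18
  + 118.249.44.112/32 (H1) depth=32
  Q 33.217.0.0: descend 0010000111011001 ; hops seen [H2] ; pick H2
  + 33.217.0.0/16 (H5) depth=16
  + 33.208.0.0/12 (H1) depth=12
  + 118.240.0.0/12 (H4) depth=12
  + 118.249.0.0/18 (H7) depth=18
  + 118.240.0.0/12 (H7) depth=12
  - 118.249.44.112/32 clear@32
  - 118.249.0.0/18 clear@18
  + 118.249.44.112/32 (H6) depth=32
  + 0.0.0.0/0 (H5) depth=0
  Q 33.217.0.3: descend 0010000111011001 ; hops seen [H5,H1,H5] ; pick H5
  Q 33.217.0.199: descend 0010000111011001 ; hops seen [H5,H1,H5] ; pick H5
  + 33.217.125.0/24 (H6) depth=24
  + 33.216.0.0/15 (H7) depth=15
  Q 33.208.24.6: descend 001000011101 ; hops seen [H5,H1] ; pick H1
  + 33.217.124.0/22 (H0) depth=22
  + 118.249.0.0/16 (H2) depth=16
  Q 118.240.8.191: descend 011101101111 ; hops seen [H5,H5,H7] ; pick H7
  - 33.217.125.0/24 clear@24
  - 118.0.0.0/8 clear@8

== LOOKUPS ==
["no-route","H2","H5","H2","H5","H5","H1","H7"]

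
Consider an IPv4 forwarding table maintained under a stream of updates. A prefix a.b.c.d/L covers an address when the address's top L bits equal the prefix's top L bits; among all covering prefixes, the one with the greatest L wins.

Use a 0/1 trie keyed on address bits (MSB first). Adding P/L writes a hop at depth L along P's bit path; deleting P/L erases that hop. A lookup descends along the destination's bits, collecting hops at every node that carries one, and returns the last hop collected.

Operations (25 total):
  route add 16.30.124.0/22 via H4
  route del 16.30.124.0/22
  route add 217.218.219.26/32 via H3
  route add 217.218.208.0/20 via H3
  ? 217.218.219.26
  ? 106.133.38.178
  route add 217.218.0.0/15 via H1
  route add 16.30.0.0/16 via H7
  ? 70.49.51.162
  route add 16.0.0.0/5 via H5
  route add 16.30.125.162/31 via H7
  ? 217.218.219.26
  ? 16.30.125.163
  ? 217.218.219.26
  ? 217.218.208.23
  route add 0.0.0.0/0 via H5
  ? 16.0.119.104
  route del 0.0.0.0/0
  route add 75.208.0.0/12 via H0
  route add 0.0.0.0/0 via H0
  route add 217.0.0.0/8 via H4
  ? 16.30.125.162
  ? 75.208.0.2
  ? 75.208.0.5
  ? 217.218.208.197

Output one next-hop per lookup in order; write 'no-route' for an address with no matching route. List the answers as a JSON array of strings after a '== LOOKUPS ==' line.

Trace:
  + 16.30.124.0/22 (H4) depth=22
  - 16.30.124.0/22 clear@22
  + 217.218.219.26/32 (H3) depth=32
  + 217.218.208.0/20 (H3) depth=20
  lookup 217.218.219.26: bits 11011001110110101101101100011010 walk d0:-→d1:-→d2:-→d3:-→d4:-→d5:-→d6:-→d7:-→d8:-→d9:-→d10:-→d11:-→d12:-→d13:-→d14:-→d15:-→d16:-→d17:-→d18:-→d19:-→d20:H3→d21:-→d22:-→d23:-→d24:-→d25:-→d26:-→d27:-→d28:-→d29:-→d30:-→d31:-→d32:H3 -> H3
  lookup 106.133.38.178: bits 0 walk d0:-→d1:- -> no-route
  + 217.218.0.0/15 (H1) depth=15
  + 16.30.0.0/16 (H7) depth=16
  lookup 70.49.51.162: bits 0 walk d0:-→d1:- -> no-route
  + 16.0.0.0/5 (H5) depth=5
  + 16.30.125.162/31 (H7) depth=31
  lookup 217.218.219.26: bits 11011001110110101101101100011010 walk d0:-→d1:-→d2:-→d3:-→d4:-→d5:-→d6:-→d7:-→d8:-→d9:-→d10:-→d11:-→d12:-→d13:-→d14:-→d15:H1→d16:-→d17:-→d18:-→d19:-→d20:H3→d21:-→d22:-→d23:-→d24:-→d25:-→d26:-→d27:-→d28:-→d29:-→d30:-→d31:-→d32:H3 -> H3
  lookup 16.30.125.163: bits 0001000000011110011111011010001 walk d0:-→d1:-→d2:-→d3:-→d4:-→d5:H5→d6:-→d7:-→d8:-→d9:-→d10:-→d11:-→d12:-→d13:-→d14:-→d15:-→d16:H7→d17:-→d18:-→d19:-→d20:-→d21:-→d22:-→d23:-→d24:-→d25:-→d26:-→d27:-→d28:-→d29:-→d30:-→d31:H7 -> H7
  lookup 217.218.219.26: bits 11011001110110101101101100011010 walk d0:-→d1:-→d2:-→d3:-→d4:-→d5:-→d6:-→d7:-→d8:-→d9:-→d10:-→d11:-→d12:-→d13:-→d14:-→d15:H1→d16:-→d17:-→d18:-→d19:-→d20:H3→d21:-→d22:-→d23:-→d24:-→d25:-→d26:-→d27:-→d28:-→d29:-→d30:-→d31:-→d32:H3 -> H3
  lookup 217.218.208.23: bits 11011001110110101101 walk d0:-→d1:-→d2:-→d3:-→d4:-→d5:-→d6:-→d7:-→d8:-→d9:-→d10:-→d11:-→d12:-→d13:-→d14:-→d15:H1→d16:-→d17:-→d18:-→d19:-→d20:H3 -> H3
  + 0.0.0.0/0 (H5) depth=0
  lookup 16.0.119.104: bits 00010000000 walk d0:H5→d1:-→d2:-→d3:-→d4:-→d5:H5→d6:-→d7:-→d8:-→d9:-→d10:-→d11:- -> H5
  - 0.0.0.0/0 clear@0
  + 75.208.0.0/12 (H0) depth=12
  + 0.0.0.0/0 (H0) depth=0
  + 217.0.0.0/8 (H4) depth=8
  lookup 16.30.125.162: bits 0001000000011110011111011010001 walk d0:H0→d1:-→d2:-→d3:-→d4:-→d5:H5→d6:-→d7:-→d8:-→d9:-→d10:-→d11:-→d12:-→d13:-→d14:-→d15:-→d16:H7→d17:-→d18:-→d19:-→d20:-→d21:-→d22:-→d23:-→d24:-→d25:-→d26:-→d27:-→d28:-→d29:-→d30:-→d31:H7 -> H7
  lookup 75.208.0.2: bits 010010111101 walk d0:H0→d1:-→d2:-→d3:-→d4:-→d5:-→d6:-→d7:-→d8:-→d9:-→d10:-→d11:-→d12:H0 -> H0
  lookup 75.208.0.5: bits 010010111101 walk d0:H0→d1:-→d2:-→d3:-→d4:-→d5:-→d6:-→d7:-→d8:-→d9:-→d10:-→d11:-→d12:H0 -> H0
  lookup 217.218.208.197: bits 11011001110110101101 walk d0:H0→d1:-→d2:-→d3:-→d4:-→d5:-→d6:-→d7:-→d8:H4→d9:-→d10:-→d11:-→d12:-→d13:-→d14:-→d15:H1→d16:-→d17:-→d18:-→d19:-→d20:H3 -> H3

== LOOKUPS ==
["H3","no-route","no-route","H3","H7","H3","H3","H5","H7","H0","H0","H3"]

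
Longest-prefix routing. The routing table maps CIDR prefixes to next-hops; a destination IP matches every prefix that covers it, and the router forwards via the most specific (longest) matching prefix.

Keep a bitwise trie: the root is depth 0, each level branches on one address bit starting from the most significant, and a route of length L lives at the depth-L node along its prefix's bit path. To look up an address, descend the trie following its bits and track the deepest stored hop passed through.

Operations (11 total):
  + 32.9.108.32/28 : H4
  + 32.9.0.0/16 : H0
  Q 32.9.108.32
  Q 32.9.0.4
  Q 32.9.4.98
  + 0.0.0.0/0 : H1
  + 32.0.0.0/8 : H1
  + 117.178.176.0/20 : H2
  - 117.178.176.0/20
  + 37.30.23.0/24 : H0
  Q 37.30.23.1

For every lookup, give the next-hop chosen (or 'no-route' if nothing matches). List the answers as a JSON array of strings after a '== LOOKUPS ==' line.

Apply in order:
  + 32.9.108.32/28 (H4) depth=28
  + 32.9.0.0/16 (H0) depth=16
  Q 32.9.108.32: descend 0010000000001001011011000010 ; hops seen [H0,H4] ; pick H4
  Q 32.9.0.4: descend 00100000000010010 ; hops seen [H0] ; pick H0
  Q 32.9.4.98: descend 00100000000010010 ; hops seen [H0] ; pick H0
  + 0.0.0.0/0 (H1) depth=0
  + 32.0.0.0/8 (H1) depth=8
  + 117.178.176.0/20 (H2) depth=20
  - 117.178.176.0/20 clear@20
  + 37.30.23.0/24 (H0) depth=24
  Q 37.30.23.1: descend 001001010001111000010111 ; hops seen [H1,H0] ; pick H0

== LOOKUPS ==
["H4","H0","H0","H0"]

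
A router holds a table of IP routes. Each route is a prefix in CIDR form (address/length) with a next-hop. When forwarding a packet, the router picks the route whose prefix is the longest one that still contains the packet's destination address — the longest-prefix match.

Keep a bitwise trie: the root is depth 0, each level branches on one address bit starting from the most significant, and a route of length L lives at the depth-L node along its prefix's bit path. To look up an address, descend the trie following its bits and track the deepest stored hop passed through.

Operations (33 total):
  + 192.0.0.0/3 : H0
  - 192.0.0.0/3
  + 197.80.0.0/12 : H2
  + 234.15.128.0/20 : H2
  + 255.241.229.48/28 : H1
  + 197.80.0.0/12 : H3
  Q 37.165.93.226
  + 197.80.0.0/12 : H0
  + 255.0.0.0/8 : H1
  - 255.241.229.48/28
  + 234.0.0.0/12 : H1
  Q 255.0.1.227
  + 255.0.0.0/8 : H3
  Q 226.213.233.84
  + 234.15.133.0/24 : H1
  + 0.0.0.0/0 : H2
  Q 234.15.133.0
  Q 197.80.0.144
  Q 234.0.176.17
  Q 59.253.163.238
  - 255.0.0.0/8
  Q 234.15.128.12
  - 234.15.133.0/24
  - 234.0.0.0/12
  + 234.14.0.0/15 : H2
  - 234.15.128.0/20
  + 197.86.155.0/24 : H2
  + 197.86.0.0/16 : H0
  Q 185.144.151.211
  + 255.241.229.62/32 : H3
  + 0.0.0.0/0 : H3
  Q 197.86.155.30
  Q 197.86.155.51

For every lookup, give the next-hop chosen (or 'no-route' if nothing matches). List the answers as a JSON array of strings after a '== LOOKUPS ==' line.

Apply in order:
  + 192.0.0.0/3 (H0) depth=3
  - 192.0.0.0/3 clear@3
  + 197.80.0.0/12 (H2) depth=12
  + 234.15.128.0/20 (H2) depth=20
  + 255.241.229.48/28 (H1) depth=28
  + 197.80.0.0/12 (H3) depth=12
  lookup 37.165.93.226: bits ε walk d0:- -> no-route
  + 197.80.0.0/12 (H0) depth=12
  + 255.0.0.0/8 (H1) depth=8
  - 255.241.229.48/28 clear@28
  + 234.0.0.0/12 (H1) depth=12
  lookup 255.0.1.227: bits 11111111 walk d0:-→d1:-→d2:-→d3:-→d4:-→d5:-→d6:-→d7:-→d8:H1 -> H1
  + 255.0.0.0/8 (H3) depth=8
  lookup 226.213.233.84: bits 1110 walk d0:-→d1:-→d2:-→d3:-→d4:- -> no-route
  + 234.15.133.0/24 (H1) depth=24
  + 0.0.0.0/0 (H2) depth=0
  lookup 234.15.133.0: bits 111010100000111110000101 walk d0:H2→d1:-→d2:-→d3:-→d4:-→d5:-→d6:-→d7:-→d8:-→d9:-→d10:-→d11:-→d12:H1→d13:-→d14:-→d15:-→d16:-→d17:-→d18:-→d19:-→d20:H2→d21:-→d22:-→d23:-→d24:H1 -> H1
  lookup 197.80.0.144: bits 110001010101 walk d0:H2→d1:-→d2:-→d3:-→d4:-→d5:-→d6:-→d7:-→d8:-→d9:-→d10:-→d11:-→d12:H0 -> H0
  lookup 234.0.176.17: bits 111010100000 walk d0:H2→d1:-→d2:-→d3:-→d4:-→d5:-→d6:-→d7:-→d8:-→d9:-→d10:-→d11:-→d12:H1 -> H1
  lookup 59.253.163.238: bits ε walk d0:H2 -> H2
  - 255.0.0.0/8 clear@8
  lookup 234.15.128.12: bits 111010100000111110000 walk d0:H2→d1:-→d2:-→d3:-→d4:-→d5:-→d6:-→d7:-→d8:-→d9:-→d10:-→d11:-→d12:H1→d13:-→d14:-→d15:-→d16:-→d17:-→d18:-→d19:-→d20:H2→d21:- -> H2
  - 234.15.133.0/24 clear@24
  - 234.0.0.0/12 clear@12
  + 234.14.0.0/15 (H2) depth=15
  - 234.15.128.0/20 clear@20
  + 197.86.155.0/24 (H2) depth=24
  + 197.86.0.0/16 (H0) depth=16
  lookup 185.144.151.211: bits 1 walk d0:H2→d1:- -> H2
  + 255.241.229.62/32 (H3) depth=32
  + 0.0.0.0/0 (H3) depth=0
  lookup 197.86.155.30: bits 110001010101011010011011 walk d0:H3→d1:-→d2:-→d3:-→d4:-→d5:-→d6:-→d7:-→d8:-→d9:-→d10:-→d11:-→d12:H0→d13:-→d14:-→d15:-→d16:H0→d17:-→d18:-→d19:-→d20:-→d21:-→d22:-→d23:-→d24:H2 -> H2
  lookup 197.86.155.51: bits 110001010101011010011011 walk d0:H3→d1:-→d2:-→d3:-→d4:-→d5:-→d6:-→d7:-→d8:-→d9:-→d10:-→d11:-→d12:H0→d13:-→d14:-→d15:-→d16:H0→d17:-→d18:-→d19:-→d20:-→d21:-→d22:-→d23:-→d24:H2 -> H2

== LOOKUPS ==
["no-route","H1","no-route","H1","H0","H1","H2","H2","H2","H2","H2"]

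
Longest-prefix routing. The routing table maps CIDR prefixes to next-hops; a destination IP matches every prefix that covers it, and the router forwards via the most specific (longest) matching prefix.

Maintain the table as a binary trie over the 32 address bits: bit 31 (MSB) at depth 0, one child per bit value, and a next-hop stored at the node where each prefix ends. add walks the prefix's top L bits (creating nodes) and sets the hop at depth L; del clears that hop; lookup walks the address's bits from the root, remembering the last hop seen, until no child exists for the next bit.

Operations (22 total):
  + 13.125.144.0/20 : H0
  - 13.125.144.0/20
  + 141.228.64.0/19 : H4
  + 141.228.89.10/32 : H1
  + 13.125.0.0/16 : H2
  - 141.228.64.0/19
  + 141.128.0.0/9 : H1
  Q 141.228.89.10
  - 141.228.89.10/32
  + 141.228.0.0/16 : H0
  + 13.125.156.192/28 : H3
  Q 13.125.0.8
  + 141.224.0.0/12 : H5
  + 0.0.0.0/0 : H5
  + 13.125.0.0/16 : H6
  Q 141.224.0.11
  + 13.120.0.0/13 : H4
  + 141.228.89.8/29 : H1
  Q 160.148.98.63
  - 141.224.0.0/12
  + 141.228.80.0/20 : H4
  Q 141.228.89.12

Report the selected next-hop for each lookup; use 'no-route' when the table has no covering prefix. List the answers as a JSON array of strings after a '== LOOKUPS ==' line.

Trace:
  + 13.125.144.0/20 (H0) depth=20
  - 13.125.144.0/20 clear@20
  + 141.228.64.0/19 (H4) depth=19
  + 141.228.89.10/32 (H1) depth=32
  + 13.125.0.0/16 (H2) depth=16
  - 141.228.64.0/19 clear@19
  + 141.128.0.0/9 (H1) depth=9
  ? 141.228.89.10  path d0:-→d1:-→d2:-→d3:-→d4:-→d5:-→d6:-→d7:-→d8:-→d9:H1→d10:-→d11:-→d12:-→d13:-→d14:-→d15:-→d16:-→d17:-→d18:-→d19:-→d20:-→d21:-→d22:-→d23:-→d24:-→d25:-→d26:-→d27:-→d28:-→d29:-→d30:-→d31:-→d32:H1  best=H1
  - 141.228.89.10/32 clear@32
  + 141.228.0.0/16 (H0) depth=16
  + 13.125.156.192/28 (H3) depth=28
  ? 13.125.0.8  path d0:-→d1:-→d2:-→d3:-→d4:-→d5:-→d6:-→d7:-→d8:-→d9:-→d10:-→d11:-→d12:-→d13:-→d14:-→d15:-→d16:H2  best=H2
  + 141.224.0.0/12 (H5) depth=12
  + 0.0.0.0/0 (H5) depth=0
  + 13.125.0.0/16 (H6) depth=16
  ? 141.224.0.11  path d0:H5→d1:-→d2:-→d3:-→d4:-→d5:-→d6:-→d7:-→d8:-→d9:H1→d10:-→d11:-→d12:H5→d13:-  best=H5
  + 13.120.0.0/13 (H4) depth=13
  + 141.228.89.8/29 (H1) depth=29
  ? 160.148.98.63  path d0:H5→d1:-→d2:-  best=H5
  - 141.224.0.0/12 clear@12
  + 141.228.80.0/20 (H4) depth=20
  ? 141.228.89.12  path d0:H5→d1:-→d2:-→d3:-→d4:-→d5:-→d6:-→d7:-→d8:-→d9:H1→d10:-→d11:-→d12:-→d13:-→d14:-→d15:-→d16:H0→d17:-→d18:-→d19:-→d20:H4→d21:-→d22:-→d23:-→d24:-→d25:-→d26:-→d27:-→d28:-→d29:H1  best=H1

== LOOKUPS ==
["H1","H2","H5","H5","H1"]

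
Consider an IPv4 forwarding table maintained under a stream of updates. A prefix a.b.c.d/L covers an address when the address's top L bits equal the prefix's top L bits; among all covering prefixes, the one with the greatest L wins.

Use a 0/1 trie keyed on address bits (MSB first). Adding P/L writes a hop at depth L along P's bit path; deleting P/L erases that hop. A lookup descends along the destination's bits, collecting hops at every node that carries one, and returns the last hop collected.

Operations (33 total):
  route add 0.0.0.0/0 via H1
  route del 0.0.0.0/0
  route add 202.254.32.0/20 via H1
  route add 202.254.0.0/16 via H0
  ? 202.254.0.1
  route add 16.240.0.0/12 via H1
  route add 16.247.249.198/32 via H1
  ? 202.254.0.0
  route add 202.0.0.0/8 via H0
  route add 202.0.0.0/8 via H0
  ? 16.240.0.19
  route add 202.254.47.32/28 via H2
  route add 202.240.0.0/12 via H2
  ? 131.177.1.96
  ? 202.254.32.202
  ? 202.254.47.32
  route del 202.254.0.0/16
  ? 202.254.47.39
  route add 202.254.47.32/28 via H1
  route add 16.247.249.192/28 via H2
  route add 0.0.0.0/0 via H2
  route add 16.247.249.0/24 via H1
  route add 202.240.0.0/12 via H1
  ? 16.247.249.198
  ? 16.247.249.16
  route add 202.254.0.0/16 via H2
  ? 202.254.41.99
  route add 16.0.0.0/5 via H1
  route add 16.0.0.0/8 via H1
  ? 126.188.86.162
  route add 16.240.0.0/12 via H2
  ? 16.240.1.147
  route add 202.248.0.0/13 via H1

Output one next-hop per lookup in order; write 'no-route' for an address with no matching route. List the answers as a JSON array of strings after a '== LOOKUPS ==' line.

Trace:
  add 0.0.0.0/0 -> H1 at depth 0
  - 0.0.0.0/0 clear@0
  add 202.254.32.0/20 -> H1 at depth 20
  add 202.254.0.0/16 -> H0 at depth 16
  lookup 202.254.0.1: bits 110010101111111000 walk d0:-→d1:-→d2:-→d3:-→d4:-→d5:-→d6:-→d7:-→d8:-→d9:-→d10:-→d11:-→d12:-→d13:-→d14:-→d15:-→d16:H0→d17:-→d18:- -> H0
  add 16.240.0.0/12 -> H1 at depth 12
  add 16.247.249.198/32 -> H1 at depth 32
  lookup 202.254.0.0: bits 110010101111111000 walk d0:-→d1:-→d2:-→d3:-→d4:-→d5:-→d6:-→d7:-→d8:-→d9:-→d10:-→d11:-→d12:-→d13:-→d14:-→d15:-→d16:H0→d17:-→d18:- -> H0
  add 202.0.0.0/8 -> H0 at depth 8
  add 202.0.0.0/8 -> H0 at depth 8
  lookup 16.240.0.19: bits 0001000011110 walk d0:-→d1:-→d2:-→d3:-→d4:-→d5:-→d6:-→d7:-→d8:-→d9:-→d10:-→d11:-→d12:H1→d13:- -> H1
  add 202.254.47.32/28 -> H2 at depth 28
  add 202.240.0.0/12 -> H2 at depth 12
  lookup 131.177.1.96: bits 1 walk d0:-→d1:- -> no-route
  lookup 202.254.32.202: bits 11001010111111100010 walk d0:-→d1:-→d2:-→d3:-→d4:-→d5:-→d6:-→d7:-→d8:H0→d9:-→d10:-→d11:-→d12:H2→d13:-→d14:-→d15:-→d16:H0→d17:-→d18:-→d19:-→d20:H1 -> H1
  lookup 202.254.47.32: bits 1100101011111110001011110010 walk d0:-→d1:-→d2:-→d3:-→d4:-→d5:-→d6:-→d7:-→d8:H0→d9:-→d10:-→d11:-→d12:H2→d13:-→d14:-→d15:-→d16:H0→d17:-→d18:-→d19:-→d20:H1→d21:-→d22:-→d23:-→d24:-→d25:-→d26:-→d27:-→d28:H2 -> H2
  - 202.254.0.0/16 clear@16
  lookup 202.254.47.39: bits 1100101011111110001011110010 walk d0:-→d1:-→d2:-→d3:-→d4:-→d5:-→d6:-→d7:-→d8:H0→d9:-→d10:-→d11:-→d12:H2→d13:-→d14:-→d15:-→d16:-→d17:-→d18:-→d19:-→d20:H1→d21:-→d22:-→d23:-→d24:-→d25:-→d26:-→d27:-→d28:H2 -> H2
  add 202.254.47.32/28 -> H1 at depth 28
  add 16.247.249.192/28 -> H2 at depth 28
  add 0.0.0.0/0 -> H2 at depth 0
  add 16.247.249.0/24 -> H1 at depth 24
  add 202.240.0.0/12 -> H1 at depth 12
  lookup 16.247.249.198: bits 00010000111101111111100111000110 walk d0:H2→d1:-→d2:-→d3:-→d4:-→d5:-→d6:-→d7:-→d8:-→d9:-→d10:-→d11:-→d12:H1→d13:-→d14:-→d15:-→d16:-→d17:-→d18:-→d19:-→d20:-→d21:-→d22:-→d23:-→d24:H1→d25:-→d26:-→d27:-→d28:H2→d29:-→d30:-→d31:-→d32:H1 -> H1
  lookup 16.247.249.16: bits 000100001111011111111001 walk d0:H2→d1:-→d2:-→d3:-→d4:-→d5:-→d6:-→d7:-→d8:-→d9:-→d10:-→d11:-→d12:H1→d13:-→d14:-→d15:-→d16:-→d17:-→d18:-→d19:-→d20:-→d21:-→d22:-→d23:-→d24:H1 -> H1
  add 202.254.0.0/16 -> H2 at depth 16
  lookup 202.254.41.99: bits 110010101111111000101 walk d0:H2→d1:-→d2:-→d3:-→d4:-→d5:-→d6:-→d7:-→d8:H0→d9:-→d10:-→d11:-→d12:H1→d13:-→d14:-→d15:-→d16:H2→d17:-→d18:-→d19:-→d20:H1→d21:- -> H1
  add 16.0.0.0/5 -> H1 at depth 5
  add 16.0.0.0/8 -> H1 at depth 8
  lookup 126.188.86.162: bits 0 walk d0:H2→d1:- -> H2
  add 16.240.0.0/12 -> H2 at depth 12
  lookup 16.240.1.147: bits 0001000011110 walk d0:H2→d1:-→d2:-→d3:-→d4:-→d5:H1→d6:-→d7:-→d8:H1→d9:-→d10:-→d11:-→d12:H2→d13:- -> H2
  add 202.248.0.0/13 -> H1 at depth 13

== LOOKUPS ==
["H0","H0","H1","no-route","H1","H2","H2","H1","H1","H1","H2","H2"]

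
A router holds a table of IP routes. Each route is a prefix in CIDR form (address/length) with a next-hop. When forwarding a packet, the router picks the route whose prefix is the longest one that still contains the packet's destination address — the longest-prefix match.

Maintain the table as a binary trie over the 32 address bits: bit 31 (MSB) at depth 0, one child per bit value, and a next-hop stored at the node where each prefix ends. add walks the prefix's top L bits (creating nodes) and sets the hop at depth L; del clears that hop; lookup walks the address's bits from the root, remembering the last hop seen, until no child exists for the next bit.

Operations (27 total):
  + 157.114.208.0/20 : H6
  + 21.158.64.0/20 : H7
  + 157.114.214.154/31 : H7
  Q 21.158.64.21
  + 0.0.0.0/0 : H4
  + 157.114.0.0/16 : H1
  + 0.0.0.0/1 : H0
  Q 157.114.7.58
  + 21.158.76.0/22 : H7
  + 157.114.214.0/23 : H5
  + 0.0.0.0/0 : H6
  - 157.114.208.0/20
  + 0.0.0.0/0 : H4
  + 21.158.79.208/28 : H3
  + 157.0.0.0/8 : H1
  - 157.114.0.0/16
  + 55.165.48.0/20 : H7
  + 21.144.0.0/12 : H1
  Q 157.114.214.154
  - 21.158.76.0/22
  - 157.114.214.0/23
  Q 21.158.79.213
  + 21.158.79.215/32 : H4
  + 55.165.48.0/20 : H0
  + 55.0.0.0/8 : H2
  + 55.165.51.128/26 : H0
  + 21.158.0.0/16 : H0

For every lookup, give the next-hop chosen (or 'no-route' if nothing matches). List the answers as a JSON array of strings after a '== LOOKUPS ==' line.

Trace:
  + 157.114.208.0/20 (H6) depth=20
  + 21.158.64.0/20 (H7) depth=20
  + 157.114.214.154/31 (H7) depth=31
  lookup 21.158.64.21: bits 00010101100111100100 walk d0:-→d1:-→d2:-→d3:-→d4:-→d5:-→d6:-→d7:-→d8:-→d9:-→d10:-→d11:-→d12:-→d13:-→d14:-→d15:-→d16:-→d17:-→d18:-→d19:-→d20:H7 -> H7
  + 0.0.0.0/0 (H4) depth=0
  + 157.114.0.0/16 (H1) depth=16
  + 0.0.0.0/1 (H0) depth=1
  lookup 157.114.7.58: bits 1001110101110010 walk d0:H4→d1:-→d2:-→d3:-→d4:-→d5:-→d6:-→d7:-→d8:-→d9:-→d10:-→d11:-→d12:-→d13:-→d14:-→d15:-→d16:H1 -> H1
  + 21.158.76.0/22 (H7) depth=22
  + 157.114.214.0/23 (H5) depth=23
  + 0.0.0.0/0 (H6) depth=0
  del 157.114.208.0/20 (clear depth 20)
  + 0.0.0.0/0 (H4) depth=0
  + 21.158.79.208/28 (H3) depth=28
  + 157.0.0.0/8 (H1) depth=8
  del 157.114.0.0/16 (clear depth 16)
  + 55.165.48.0/20 (H7) depth=20
  + 21.144.0.0/12 (H1) depth=12
  lookup 157.114.214.154: bits 1001110101110010110101101001101 walk d0:H4→d1:-→d2:-→d3:-→d4:-→d5:-→d6:-→d7:-→d8:H1→d9:-→d10:-→d11:-→d12:-→d13:-→d14:-→d15:-→d16:-→d17:-→d18:-→d19:-→d20:-→d21:-→d22:-→d23:H5→d24:-→d25:-→d26:-→d27:-→d28:-→d29:-→d30:-→d31:H7 -> H7
  del 21.158.76.0/22 (clear depth 22)
  del 157.114.214.0/23 (clear depth 23)
  lookup 21.158.79.213: bits 0001010110011110010011111101 walk d0:H4→d1:H0→d2:-→d3:-→d4:-→d5:-→d6:-→d7:-→d8:-→d9:-→d10:-→d11:-→d12:H1→d13:-→d14:-→d15:-→d16:-→d17:-→d18:-→d19:-→d20:H7→d21:-→d22:-→d23:-→d24:-→d25:-→d26:-→d27:-→d28:H3 -> H3
  + 21.158.79.215/32 (H4) depth=32
  + 55.165.48.0/20 (H0) depth=20
  + 55.0.0.0/8 (H2) depth=8
  + 55.165.51.128/26 (H0) depth=26
  + 21.158.0.0/16 (H0) depth=16

== LOOKUPS ==
["H7","H1","H7","H3"]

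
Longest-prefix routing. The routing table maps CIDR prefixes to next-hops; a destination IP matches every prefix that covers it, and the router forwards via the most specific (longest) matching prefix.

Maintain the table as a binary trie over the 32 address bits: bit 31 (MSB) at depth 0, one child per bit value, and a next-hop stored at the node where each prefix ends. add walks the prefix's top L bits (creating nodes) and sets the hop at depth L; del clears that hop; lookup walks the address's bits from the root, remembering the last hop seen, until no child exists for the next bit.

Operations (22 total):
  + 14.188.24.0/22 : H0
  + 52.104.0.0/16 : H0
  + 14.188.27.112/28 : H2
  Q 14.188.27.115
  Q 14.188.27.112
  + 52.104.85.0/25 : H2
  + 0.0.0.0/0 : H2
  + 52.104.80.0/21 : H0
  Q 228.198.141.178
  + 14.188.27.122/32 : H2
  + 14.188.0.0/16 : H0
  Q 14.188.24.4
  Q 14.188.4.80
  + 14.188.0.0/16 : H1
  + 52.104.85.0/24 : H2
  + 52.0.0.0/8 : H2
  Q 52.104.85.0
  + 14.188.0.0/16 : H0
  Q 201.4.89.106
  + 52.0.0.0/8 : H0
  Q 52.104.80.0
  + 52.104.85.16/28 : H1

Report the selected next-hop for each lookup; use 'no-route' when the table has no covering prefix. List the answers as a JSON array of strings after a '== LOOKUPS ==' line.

Process each operation:
  add 14.188.24.0/22 -> H0 at depth 22
  add 52.104.0.0/16 -> H0 at depth 16
  add 14.188.27.112/28 -> H2 at depth 28
  ? 14.188.27.115  path d0:-→d1:-→d2:-→d3:-→d4:-→d5:-→d6:-→d7:-→d8:-→d9:-→d10:-→d11:-→d12:-→d13:-→d14:-→d15:-→d16:-→d17:-→d18:-→d19:-→d20:-→d21:-→d22:H0→d23:-→d24:-→d25:-→d26:-→d27:-→d28:H2  best=H2
  ? 14.188.27.112  path d0:-→d1:-→d2:-→d3:-→d4:-→d5:-→d6:-→d7:-→d8:-→d9:-→d10:-→d11:-→d12:-→d13:-→d14:-→d15:-→d16:-→d17:-→d18:-→d19:-→d20:-→d21:-→d22:H0→d23:-→d24:-→d25:-→d26:-→d27:-→d28:H2  best=H2
  add 52.104.85.0/25 -> H2 at depth 25
  add 0.0.0.0/0 -> H2 at depth 0
  add 52.104.80.0/21 -> H0 at depth 21
  ? 228.198.141.178  path d0:H2  best=H2
  add 14.188.27.122/32 -> H2 at depth 32
  add 14.188.0.0/16 -> H0 at depth 16
  ? 14.188.24.4  path d0:H2→d1:-→d2:-→d3:-→d4:-→d5:-→d6:-→d7:-→d8:-→d9:-→d10:-→d11:-→d12:-→d13:-→d14:-→d15:-→d16:H0→d17:-→d18:-→d19:-→d20:-→d21:-→d22:H0  best=H0
  ? 14.188.4.80  path d0:H2→d1:-→d2:-→d3:-→d4:-→d5:-→d6:-→d7:-→d8:-→d9:-→d10:-→d11:-→d12:-→d13:-→d14:-→d15:-→d16:H0→d17:-→d18:-→d19:-  best=H0
  add 14.188.0.0/16 -> H1 at depth 16
  add 52.104.85.0/24 -> H2 at depth 24
  add 52.0.0.0/8 -> H2 at depth 8
  ? 52.104.85.0  path d0:H2→d1:-→d2:-→d3:-→d4:-→d5:-→d6:-→d7:-→d8:H2→d9:-→d10:-→d11:-→d12:-→d13:-→d14:-→d15:-→d16:H0→d17:-→d18:-→d19:-→d20:-→d21:H0→d22:-→d23:-→d24:H2→d25:H2  best=H2
  add 14.188.0.0/16 -> H0 at depth 16
  ? 201.4.89.106  path d0:H2  best=H2
  add 52.0.0.0/8 -> H0 at depth 8
  ? 52.104.80.0  path d0:H2→d1:-→d2:-→d3:-→d4:-→d5:-→d6:-→d7:-→d8:H0→d9:-→d10:-→d11:-→d12:-→d13:-→d14:-→d15:-→d16:H0→d17:-→d18:-→d19:-→d20:-→d21:H0  best=H0
  add 52.104.85.16/28 -> H1 at depth 28

== LOOKUPS ==
["H2","H2","H2","H0","H0","H2","H2","H0"]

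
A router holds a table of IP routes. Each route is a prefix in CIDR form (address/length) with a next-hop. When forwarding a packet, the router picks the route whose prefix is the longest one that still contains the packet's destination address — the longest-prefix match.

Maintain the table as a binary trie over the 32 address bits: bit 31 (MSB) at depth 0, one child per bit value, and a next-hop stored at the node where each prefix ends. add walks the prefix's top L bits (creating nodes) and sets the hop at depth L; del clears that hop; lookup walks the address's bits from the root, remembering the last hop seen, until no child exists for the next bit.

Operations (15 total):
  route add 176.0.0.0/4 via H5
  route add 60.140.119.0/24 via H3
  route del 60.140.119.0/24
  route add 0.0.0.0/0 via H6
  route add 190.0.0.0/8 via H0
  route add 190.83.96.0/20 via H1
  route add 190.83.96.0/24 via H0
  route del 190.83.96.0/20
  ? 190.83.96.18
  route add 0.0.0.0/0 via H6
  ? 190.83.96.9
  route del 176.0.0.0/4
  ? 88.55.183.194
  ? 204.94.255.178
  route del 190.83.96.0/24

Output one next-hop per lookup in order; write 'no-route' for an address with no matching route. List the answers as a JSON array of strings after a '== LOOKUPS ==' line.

Trace:
  add 176.0.0.0/4 -> H5 at depth 4
  add 60.140.119.0/24 -> H3 at depth 24
  - 60.140.119.0/24 clear@24
  add 0.0.0.0/0 -> H6 at depth 0
  add 190.0.0.0/8 -> H0 at depth 8
  add 190.83.96.0/20 -> H1 at depth 20
  add 190.83.96.0/24 -> H0 at depth 24
  - 190.83.96.0/20 clear@20
  lookup 190.83.96.18: bits 101111100101001101100000 walk d0:H6→d1:-→d2:-→d3:-→d4:H5→d5:-→d6:-→d7:-→d8:H0→d9:-→d10:-→d11:-→d12:-→d13:-→d14:-→d15:-→d16:-→d17:-→d18:-→d19:-→d20:-→d21:-→d22:-→d23:-→d24:H0 -> H0
  add 0.0.0.0/0 -> H6 at depth 0
  lookup 190.83.96.9: bits 101111100101001101100000 walk d0:H6→d1:-→d2:-→d3:-→d4:H5→d5:-→d6:-→d7:-→d8:H0→d9:-→d10:-→d11:-→d12:-→d13:-→d14:-→d15:-→d16:-→d17:-→d18:-→d19:-→d20:-→d21:-→d22:-→d23:-→d24:H0 -> H0
  - 176.0.0.0/4 clear@4
  lookup 88.55.183.194: bits 0 walk d0:H6→d1:- -> H6
  lookup 204.94.255.178: bits 1 walk d0:H6→d1:- -> H6
  - 190.83.96.0/24 clear@24

== LOOKUPS ==
["H0","H0","H6","H6"]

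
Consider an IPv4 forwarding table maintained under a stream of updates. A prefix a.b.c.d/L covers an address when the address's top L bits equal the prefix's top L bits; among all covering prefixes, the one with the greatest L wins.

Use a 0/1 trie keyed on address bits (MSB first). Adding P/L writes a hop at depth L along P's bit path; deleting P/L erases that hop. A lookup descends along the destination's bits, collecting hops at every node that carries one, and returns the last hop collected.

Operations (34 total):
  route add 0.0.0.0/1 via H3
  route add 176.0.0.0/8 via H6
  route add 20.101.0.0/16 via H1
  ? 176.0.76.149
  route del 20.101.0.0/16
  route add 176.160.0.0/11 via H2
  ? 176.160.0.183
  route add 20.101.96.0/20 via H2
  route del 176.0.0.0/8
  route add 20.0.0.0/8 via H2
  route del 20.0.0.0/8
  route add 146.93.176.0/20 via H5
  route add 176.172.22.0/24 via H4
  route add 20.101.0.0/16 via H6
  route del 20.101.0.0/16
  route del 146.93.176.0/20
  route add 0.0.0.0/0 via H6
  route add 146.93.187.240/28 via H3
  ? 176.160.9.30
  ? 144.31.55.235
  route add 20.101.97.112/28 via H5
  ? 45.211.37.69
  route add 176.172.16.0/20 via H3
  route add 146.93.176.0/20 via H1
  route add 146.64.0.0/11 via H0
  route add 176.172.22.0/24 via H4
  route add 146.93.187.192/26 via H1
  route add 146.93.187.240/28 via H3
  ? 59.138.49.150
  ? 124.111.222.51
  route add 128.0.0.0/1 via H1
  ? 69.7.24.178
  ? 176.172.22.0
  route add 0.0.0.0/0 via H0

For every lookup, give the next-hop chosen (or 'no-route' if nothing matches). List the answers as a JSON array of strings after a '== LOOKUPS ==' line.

Apply in order:
  add 0.0.0.0/1 -> H3 at depth 1
  add 176.0.0.0/8 -> H6 at depth 8
  add 20.101.0.0/16 -> H1 at depth 16
  ? 176.0.76.149  path d0:-→d1:-→d2:-→d3:-→d4:-→d5:-→d6:-→d7:-→d8:H6  best=H6
  - 20.101.0.0/16 clear@16
  add 176.160.0.0/11 -> H2 at depth 11
  ? 176.160.0.183  path d0:-→d1:-→d2:-→d3:-→d4:-→d5:-→d6:-→d7:-→d8:H6→d9:-→d10:-→d11:H2  best=H2
  add 20.101.96.0/20 -> H2 at depth 20
  - 176.0.0.0/8 clear@8
  add 20.0.0.0/8 -> H2 at depth 8
  - 20.0.0.0/8 clear@8
  add 146.93.176.0/20 -> H5 at depth 20
  add 176.172.22.0/24 -> H4 at depth 24
  add 20.101.0.0/16 -> H6 at depth 16
  - 20.101.0.0/16 clear@16
  - 146.93.176.0/20 clear@20
  add 0.0.0.0/0 -> H6 at depth 0
  add 146.93.187.240/28 -> H3 at depth 28
  ? 176.160.9.30  path d0:H6→d1:-→d2:-→d3:-→d4:-→d5:-→d6:-→d7:-→d8:-→d9:-→d10:-→d11:H2→d12:-  best=H2
  ? 144.31.55.235  path d0:H6→d1:-→d2:-→d3:-→d4:-→d5:-→d6:-  best=H6
  add 20.101.97.112/28 -> H5 at depth 28
  ? 45.211.37.69  path d0:H6→d1:H3→d2:-  best=H3
  add 176.172.16.0/20 -> H3 at depth 20
  add 146.93.176.0/20 -> H1 at depth 20
  add 146.64.0.0/11 -> H0 at depth 11
  add 176.172.22.0/24 -> H4 at depth 24
  add 146.93.187.192/26 -> H1 at depth 26
  add 146.93.187.240/28 -> H3 at depth 28
  ? 59.138.49.150  path d0:H6→d1:H3→d2:-  best=H3
  ? 124.111.222.51  path d0:H6→d1:H3  best=H3
  add 128.0.0.0/1 -> H1 at depth 1
  ? 69.7.24.178  path d0:H6→d1:H3  best=H3
  ? 176.172.22.0  path d0:H6→d1:H1→d2:-→d3:-→d4:-→d5:-→d6:-→d7:-→d8:-→d9:-→d10:-→d11:H2→d12:-→d13:-→d14:-→d15:-→d16:-→d17:-→d18:-→d19:-→d20:H3→d21:-→d22:-→d23:-→d24:H4  best=H4
  add 0.0.0.0/0 -> H0 at depth 0

== LOOKUPS ==
["H6","H2","H2","H6","H3","H3","H3","H3","H4"]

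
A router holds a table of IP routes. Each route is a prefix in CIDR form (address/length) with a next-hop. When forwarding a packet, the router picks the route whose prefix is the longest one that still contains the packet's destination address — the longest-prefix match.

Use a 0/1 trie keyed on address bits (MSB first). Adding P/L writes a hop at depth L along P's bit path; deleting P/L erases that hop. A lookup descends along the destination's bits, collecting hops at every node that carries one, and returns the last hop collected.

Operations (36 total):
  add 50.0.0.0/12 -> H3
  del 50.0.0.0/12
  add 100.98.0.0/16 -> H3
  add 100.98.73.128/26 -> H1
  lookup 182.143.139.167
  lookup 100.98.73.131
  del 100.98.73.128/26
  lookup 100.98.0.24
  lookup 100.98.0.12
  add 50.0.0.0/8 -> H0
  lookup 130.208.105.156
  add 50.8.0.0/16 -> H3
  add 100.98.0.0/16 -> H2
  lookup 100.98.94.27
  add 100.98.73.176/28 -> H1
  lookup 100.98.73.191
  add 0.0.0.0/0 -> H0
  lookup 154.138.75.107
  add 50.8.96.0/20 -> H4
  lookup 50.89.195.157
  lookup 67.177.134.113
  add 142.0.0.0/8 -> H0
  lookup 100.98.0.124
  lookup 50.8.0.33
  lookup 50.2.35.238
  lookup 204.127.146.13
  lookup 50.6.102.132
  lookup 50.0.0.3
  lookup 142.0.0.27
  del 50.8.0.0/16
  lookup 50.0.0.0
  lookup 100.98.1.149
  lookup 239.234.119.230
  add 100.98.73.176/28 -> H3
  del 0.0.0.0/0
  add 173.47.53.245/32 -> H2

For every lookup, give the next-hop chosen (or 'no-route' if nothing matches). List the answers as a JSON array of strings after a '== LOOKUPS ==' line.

Trace:
  add 50.0.0.0/12 -> H3 at depth 12
  - 50.0.0.0/12 clear@12
  add 100.98.0.0/16 -> H3 at depth 16
  add 100.98.73.128/26 -> H1 at depth 26
  ? 182.143.139.167  path d0:-  best=no-route
  ? 100.98.73.131  path d0:-→d1:-→d2:-→d3:-→d4:-→d5:-→d6:-→d7:-→d8:-→d9:-→d10:-→d11:-→d12:-→d13:-→d14:-→d15:-→d16:H3→d17:-→d18:-→d19:-→d20:-→d21:-→d22:-→d23:-→d24:-→d25:-→d26:H1  best=H1
  - 100.98.73.128/26 clear@26
  ? 100.98.0.24  path d0:-→d1:-→d2:-→d3:-→d4:-→d5:-→d6:-→d7:-→d8:-→d9:-→d10:-→d11:-→d12:-→d13:-→d14:-→d15:-→d16:H3→d17:-  best=H3
  ? 100.98.0.12  path d0:-→d1:-→d2:-→d3:-→d4:-→d5:-→d6:-→d7:-→d8:-→d9:-→d10:-→d11:-→d12:-→d13:-→d14:-→d15:-→d16:H3→d17:-  best=H3
  add 50.0.0.0/8 -> H0 at depth 8
  ? 130.208.105.156  path d0:-  best=no-route
  add 50.8.0.0/16 -> H3 at depth 16
  add 100.98.0.0/16 -> H2 at depth 16
  ? 100.98.94.27  path d0:-→d1:-→d2:-→d3:-→d4:-→d5:-→d6:-→d7:-→d8:-→d9:-→d10:-→d11:-→d12:-→d13:-→d14:-→d15:-→d16:H2→d17:-→d18:-→d19:-  best=H2
  add 100.98.73.176/28 -> H1 at depth 28
  ? 100.98.73.191  path d0:-→d1:-→d2:-→d3:-→d4:-→d5:-→d6:-→d7:-→d8:-→d9:-→d10:-→d11:-→d12:-→d13:-→d14:-→d15:-→d16:H2→d17:-→d18:-→d19:-→d20:-→d21:-→d22:-→d23:-→d24:-→d25:-→d26:-→d27:-→d28:H1  best=H1
  add 0.0.0.0/0 -> H0 at depth 0
  ? 154.138.75.107  path d0:H0  best=H0
  add 50.8.96.0/20 -> H4 at depth 20
  ? 50.89.195.157  path d0:H0→d1:-→d2:-→d3:-→d4:-→d5:-→d6:-→d7:-→d8:H0→d9:-  best=H0
  ? 67.177.134.113  path d0:H0→d1:-→d2:-  best=H0
  add 142.0.0.0/8 -> H0 at depth 8
  ? 100.98.0.124  path d0:H0→d1:-→d2:-→d3:-→d4:-→d5:-→d6:-→d7:-→d8:-→d9:-→d10:-→d11:-→d12:-→d13:-→d14:-→d15:-→d16:H2→d17:-  best=H2
  ? 50.8.0.33  path d0:H0→d1:-→d2:-→d3:-→d4:-→d5:-→d6:-→d7:-→d8:H0→d9:-→d10:-→d11:-→d12:-→d13:-→d14:-→d15:-→d16:H3→d17:-  best=H3
  ? 50.2.35.238  path d0:H0→d1:-→d2:-→d3:-→d4:-→d5:-→d6:-→d7:-→d8:H0→d9:-→d10:-→d11:-→d12:-  best=H0
  ? 204.127.146.13  path d0:H0→d1:-  best=H0
  ? 50.6.102.132  path d0:H0→d1:-→d2:-→d3:-→d4:-→d5:-→d6:-→d7:-→d8:H0→d9:-→d10:-→d11:-→d12:-  best=H0
  ? 50.0.0.3  path d0:H0→d1:-→d2:-→d3:-→d4:-→d5:-→d6:-→d7:-→d8:H0→d9:-→d10:-→d11:-→d12:-  best=H0
  ? 142.0.0.27  path d0:H0→d1:-→d2:-→d3:-→d4:-→d5:-→d6:-→d7:-→d8:H0  best=H0
  - 50.8.0.0/16 clear@16
  ? 50.0.0.0  path d0:H0→d1:-→d2:-→d3:-→d4:-→d5:-→d6:-→d7:-→d8:H0→d9:-→d10:-→d11:-→d12:-  best=H0
  ? 100.98.1.149  path d0:H0→d1:-→d2:-→d3:-→d4:-→d5:-→d6:-→d7:-→d8:-→d9:-→d10:-→d11:-→d12:-→d13:-→d14:-→d15:-→d16:H2→d17:-  best=H2
  ? 239.234.119.230  path d0:H0→d1:-  best=H0
  add 100.98.73.176/28 -> H3 at depth 28
  - 0.0.0.0/0 clear@0
  add 173.47.53.245/32 -> H2 at depth 32

== LOOKUPS ==
["no-route","H1","H3","H3","no-route","H2","H1","H0","H0","H0","H2","H3","H0","H0","H0","H0","H0","H0","H2","H0"]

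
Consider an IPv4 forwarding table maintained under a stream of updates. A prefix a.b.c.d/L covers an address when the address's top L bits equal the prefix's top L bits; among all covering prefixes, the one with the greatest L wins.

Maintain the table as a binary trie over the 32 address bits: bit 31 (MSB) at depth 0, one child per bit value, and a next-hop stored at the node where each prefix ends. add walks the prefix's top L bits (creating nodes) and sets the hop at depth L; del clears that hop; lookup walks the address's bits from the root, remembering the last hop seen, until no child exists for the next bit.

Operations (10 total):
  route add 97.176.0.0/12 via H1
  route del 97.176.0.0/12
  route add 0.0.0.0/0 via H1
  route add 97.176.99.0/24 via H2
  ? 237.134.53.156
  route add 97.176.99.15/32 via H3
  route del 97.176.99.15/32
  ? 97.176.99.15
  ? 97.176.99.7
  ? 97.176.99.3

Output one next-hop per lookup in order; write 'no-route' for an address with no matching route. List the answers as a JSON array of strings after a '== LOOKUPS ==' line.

Apply in order:
  + 97.176.0.0/12 (H1) depth=12
  - 97.176.0.0/12 clear@12
  + 0.0.0.0/0 (H1) depth=0
  + 97.176.99.0/24 (H2) depth=24
  Q 237.134.53.156: descend ε ; hops seen [H1] ; pick H1
  + 97.176.99.15/32 (H3) depth=32
  - 97.176.99.15/32 clear@32
  Q 97.176.99.15: descend 01100001101100000110001100001111 ; hops seen [H1,H2] ; pick H2
  Q 97.176.99.7: descend 0110000110110000011000110000 ; hops seen [H1,H2] ; pick H2
  Q 97.176.99.3: descend 0110000110110000011000110000 ; hops seen [H1,H2] ; pick H2

== LOOKUPS ==
["H1","H2","H2","H2"]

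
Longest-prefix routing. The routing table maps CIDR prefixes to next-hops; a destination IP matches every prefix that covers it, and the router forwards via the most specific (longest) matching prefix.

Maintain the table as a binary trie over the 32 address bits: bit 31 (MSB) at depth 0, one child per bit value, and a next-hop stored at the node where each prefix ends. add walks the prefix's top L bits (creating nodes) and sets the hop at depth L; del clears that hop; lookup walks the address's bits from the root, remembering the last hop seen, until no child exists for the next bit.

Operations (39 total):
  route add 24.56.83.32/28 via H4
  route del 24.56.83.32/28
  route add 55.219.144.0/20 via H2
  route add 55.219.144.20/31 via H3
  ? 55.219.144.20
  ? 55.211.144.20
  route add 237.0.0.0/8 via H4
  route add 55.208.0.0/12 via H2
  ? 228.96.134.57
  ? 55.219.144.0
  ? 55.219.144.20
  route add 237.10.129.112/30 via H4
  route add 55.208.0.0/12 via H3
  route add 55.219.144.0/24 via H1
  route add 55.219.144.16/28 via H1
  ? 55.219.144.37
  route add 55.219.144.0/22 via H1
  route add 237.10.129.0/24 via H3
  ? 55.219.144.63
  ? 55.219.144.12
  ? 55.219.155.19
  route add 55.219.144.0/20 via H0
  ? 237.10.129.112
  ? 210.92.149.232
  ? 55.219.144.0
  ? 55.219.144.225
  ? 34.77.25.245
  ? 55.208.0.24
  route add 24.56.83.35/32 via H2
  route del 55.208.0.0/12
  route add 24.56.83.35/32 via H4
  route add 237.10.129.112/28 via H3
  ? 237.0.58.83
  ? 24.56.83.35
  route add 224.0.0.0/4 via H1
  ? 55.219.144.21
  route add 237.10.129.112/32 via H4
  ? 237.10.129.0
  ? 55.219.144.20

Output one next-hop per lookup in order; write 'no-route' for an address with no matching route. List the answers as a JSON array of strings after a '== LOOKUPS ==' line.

Apply in order:
  + 24.56.83.32/28 (H4) depth=28
  del 24.56.83.32/28 (clear depth 28)
  + 55.219.144.0/20 (H2) depth=20
  + 55.219.144.20/31 (H3) depth=31
  Q 55.219.144.20: descend 0011011111011011100100000001010 ; hops seen [H2,H3] ; pick H3
  Q 55.211.144.20: descend 001101111101 ; hops seen [∅] ; pick no-route
  + 237.0.0.0/8 (H4) depth=8
  + 55.208.0.0/12 (H2) depth=12
  Q 228.96.134.57: descend 1110 ; hops seen [∅] ; pick no-route
  Q 55.219.144.0: descend 001101111101101110010000000 ; hops seen [H2,H2] ; pick H2
  Q 55.219.144.20: descend 0011011111011011100100000001010 ; hops seen [H2,H2,H3] ; pick H3
  + 237.10.129.112/30 (H4) depth=30
  + 55.208.0.0/12 (H3) depth=12
  + 55.219.144.0/24 (H1) depth=24
  + 55.219.144.16/28 (H1) depth=28
  Q 55.219.144.37: descend 00110111110110111001000000 ; hops seen [H3,H2,H1] ; pick H1
  + 55.219.144.0/22 (H1) depth=22
  + 237.10.129.0/24 (H3) depth=24
  Q 55.219.144.63: descend 00110111110110111001000000 ; hops seen [H3,H2,H1,H1] ; pick H1
  Q 55.219.144.12: descend 001101111101101110010000000 ; hops seen [H3,H2,H1,H1] ; pick H1
  Q 55.219.155.19: descend 00110111110110111001 ; hops seen [H3,H2] ; pick H2
  + 55.219.144.0/20 (H0) depth=20
  Q 237.10.129.112: descend 111011010000101010000001011100 ; hops seen [H4,H3,H4] ; pick H4
  Q 210.92.149.232: descend 11 ; hops seen [∅] ; pick no-route
  Q 55.219.144.0: descend 001101111101101110010000000 ; hops seen [H3,H0,H1,H1] ; pick H1
  Q 55.219.144.225: descend 001101111101101110010000 ; hops seen [H3,H0,H1,H1] ; pick H1
  Q 34.77.25.245: descend 001 ; hops seen [∅] ; pick no-route
  Q 55.208.0.24: descend 001101111101 ; hops seen [H3] ; pick H3
  + 24.56.83.35/32 (H2) depth=32
  del 55.208.0.0/12 (clear depth 12)
  + 24.56.83.35/32 (H4) depth=32
  + 237.10.129.112/28 (H3) depth=28
  Q 237.0.58.83: descend 111011010000 ; hops seen [H4] ; pick H4
  Q 24.56.83.35: descend 00011000001110000101001100100011 ; hops seen [H4] ; pick H4
  + 224.0.0.0/4 (H1) depth=4
  Q 55.219.144.21: descend 0011011111011011100100000001010 ; hops seen [H0,H1,H1,H1,H3] ; pick H3
  + 237.10.129.112/32 (H4) depth=32
  Q 237.10.129.0: descend 1110110100001010100000010 ; hops seen [H1,H4,H3] ; pick H3
  Q 55.219.144.20: descend 0011011111011011100100000001010 ; hops seen [H0,H1,H1,H1,H3] ; pick H3

== LOOKUPS ==
["H3","no-route","no-route","H2","H3","H1","H1","H1","H2","H4","no-route","H1","H1","no-route","H3","H4","H4","H3","H3","H3"]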